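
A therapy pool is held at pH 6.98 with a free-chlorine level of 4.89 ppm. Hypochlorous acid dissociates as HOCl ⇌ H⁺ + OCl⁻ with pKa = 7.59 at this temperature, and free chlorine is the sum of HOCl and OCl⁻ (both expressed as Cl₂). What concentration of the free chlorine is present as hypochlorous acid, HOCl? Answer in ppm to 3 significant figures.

3.93 ppm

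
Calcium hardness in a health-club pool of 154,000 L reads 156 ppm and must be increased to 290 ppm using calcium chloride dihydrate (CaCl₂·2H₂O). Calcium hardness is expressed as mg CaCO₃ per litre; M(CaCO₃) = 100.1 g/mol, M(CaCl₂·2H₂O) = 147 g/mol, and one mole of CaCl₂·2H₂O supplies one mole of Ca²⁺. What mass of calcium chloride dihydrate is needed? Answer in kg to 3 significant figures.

30.3 kg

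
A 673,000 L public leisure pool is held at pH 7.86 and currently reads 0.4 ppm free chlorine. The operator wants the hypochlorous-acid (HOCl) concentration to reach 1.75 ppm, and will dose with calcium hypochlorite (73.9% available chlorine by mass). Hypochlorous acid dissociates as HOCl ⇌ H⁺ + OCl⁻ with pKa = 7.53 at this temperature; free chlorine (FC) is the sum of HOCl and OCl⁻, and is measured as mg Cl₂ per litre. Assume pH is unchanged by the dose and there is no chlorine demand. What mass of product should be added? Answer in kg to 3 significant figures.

4.64 kg

[OCl⁻]/[HOCl] = 10^(pH − pKa) = 10^(7.86 − 7.53) = 2.138; fraction as HOCl = 1/(1 + 2.138) = 0.3187.
Free chlorine required for 1.75 ppm HOCl: 1.75 / 0.3187 = 5.491 ppm.
FC to add: 5.491 − 0.4 = 5.091 mg/L as Cl₂.
Cl₂ equivalent: 5.091 mg/L × 673,000 L = 3427 g.
Product at 73.9% available Cl: 3427 / 0.739 = 4637 g.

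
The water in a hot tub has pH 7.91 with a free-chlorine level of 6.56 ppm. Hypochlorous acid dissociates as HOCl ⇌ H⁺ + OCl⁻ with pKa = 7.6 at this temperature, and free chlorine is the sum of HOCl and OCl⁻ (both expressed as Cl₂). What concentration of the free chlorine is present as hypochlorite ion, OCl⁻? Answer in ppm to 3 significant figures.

[OCl⁻]/[HOCl] = 10^(pH − pKa) = 10^(7.91 − 7.6) = 10^0.31 = 2.042.
Fraction as HOCl = 1 / (1 + 2.042) = 0.3288.
OCl⁻ = (1 − 0.3288) × 6.56 ppm = 4.403 ppm.

4.40 ppm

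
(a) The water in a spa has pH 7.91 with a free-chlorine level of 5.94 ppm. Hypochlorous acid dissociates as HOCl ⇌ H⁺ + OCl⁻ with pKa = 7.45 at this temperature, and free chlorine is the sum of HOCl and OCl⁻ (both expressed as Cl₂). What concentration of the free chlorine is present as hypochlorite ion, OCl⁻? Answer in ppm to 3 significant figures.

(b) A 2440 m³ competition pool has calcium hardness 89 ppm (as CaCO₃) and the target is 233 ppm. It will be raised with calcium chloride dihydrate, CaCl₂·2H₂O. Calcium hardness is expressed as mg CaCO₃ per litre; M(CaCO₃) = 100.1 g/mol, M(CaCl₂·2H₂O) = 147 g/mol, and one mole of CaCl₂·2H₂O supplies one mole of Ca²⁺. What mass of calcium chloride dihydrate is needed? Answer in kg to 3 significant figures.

(a) 4.41 ppm; (b) 516 kg

(a) [OCl⁻]/[HOCl] = 10^(pH − pKa) = 10^(7.91 − 7.45) = 10^0.46 = 2.884.
(a) Fraction as HOCl = 1 / (1 + 2.884) = 0.2575.
(a) OCl⁻ = (1 − 0.2575) × 5.94 ppm = 4.411 ppm.

(b) Volume: 2440 m³ = 2,440,000 L.
(b) Hardness to add: (233 − 89) = 144 mg/L as CaCO₃ × 2,440,000 L = 351,400 g as CaCO₃.
(b) Moles of Ca²⁺ (1 mol Ca²⁺ ≡ 1 mol CaCO₃): 351,400 / 100.1 g/mol = 3510 mol.
(b) Mass of CaCl₂·2H₂O: 3510 × 147 = 516,000 g.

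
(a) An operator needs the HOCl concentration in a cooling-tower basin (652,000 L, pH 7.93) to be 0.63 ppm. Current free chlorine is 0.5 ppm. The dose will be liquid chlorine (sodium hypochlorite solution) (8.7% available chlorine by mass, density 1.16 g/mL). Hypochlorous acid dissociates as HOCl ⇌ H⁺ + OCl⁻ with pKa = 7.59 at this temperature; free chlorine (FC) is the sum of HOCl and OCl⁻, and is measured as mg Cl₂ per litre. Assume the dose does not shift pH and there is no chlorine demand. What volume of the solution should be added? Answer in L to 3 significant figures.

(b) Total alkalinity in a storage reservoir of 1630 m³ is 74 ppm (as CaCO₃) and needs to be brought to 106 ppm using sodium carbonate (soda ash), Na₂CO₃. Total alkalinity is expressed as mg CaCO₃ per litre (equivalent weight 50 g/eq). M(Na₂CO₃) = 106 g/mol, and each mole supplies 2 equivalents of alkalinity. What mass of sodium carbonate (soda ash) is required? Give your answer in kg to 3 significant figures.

(a) 9.74 L; (b) 55.3 kg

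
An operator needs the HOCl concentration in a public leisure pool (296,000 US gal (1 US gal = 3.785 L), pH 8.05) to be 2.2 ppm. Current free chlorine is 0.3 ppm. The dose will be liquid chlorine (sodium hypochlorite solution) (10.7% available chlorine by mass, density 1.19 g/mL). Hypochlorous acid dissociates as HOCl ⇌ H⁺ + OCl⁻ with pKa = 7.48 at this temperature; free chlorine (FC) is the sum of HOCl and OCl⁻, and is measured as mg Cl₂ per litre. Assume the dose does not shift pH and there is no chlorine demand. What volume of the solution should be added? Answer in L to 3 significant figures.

Volume: 296,000 US gal × 3.785 L/gal = 1,120,360 L.
[OCl⁻]/[HOCl] = 10^(pH − pKa) = 10^(8.05 − 7.48) = 3.715; fraction as HOCl = 1/(1 + 3.715) = 0.2121.
Free chlorine required for 2.2 ppm HOCl: 2.2 / 0.2121 = 10.37 ppm.
FC to add: 10.37 − 0.3 = 10.07 mg/L as Cl₂.
Cl₂ equivalent: 10.07 mg/L × 1,120,360 L = 11,290 g.
Product at 10.7% available Cl: 11,290 / 0.107 = 105,500 g.
Volume: 105,500 g ÷ 1.19 g/mL = 88,640 mL.

88.6 L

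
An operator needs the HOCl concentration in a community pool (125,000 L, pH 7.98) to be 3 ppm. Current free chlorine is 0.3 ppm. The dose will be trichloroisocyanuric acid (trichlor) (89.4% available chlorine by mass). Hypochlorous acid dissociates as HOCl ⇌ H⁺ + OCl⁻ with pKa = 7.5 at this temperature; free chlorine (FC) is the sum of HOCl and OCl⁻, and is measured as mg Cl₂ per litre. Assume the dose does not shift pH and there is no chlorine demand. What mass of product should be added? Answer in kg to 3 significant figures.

1.64 kg

[OCl⁻]/[HOCl] = 10^(pH − pKa) = 10^(7.98 − 7.5) = 3.02; fraction as HOCl = 1/(1 + 3.02) = 0.2488.
Free chlorine required for 3 ppm HOCl: 3 / 0.2488 = 12.06 ppm.
FC to add: 12.06 − 0.3 = 11.76 mg/L as Cl₂.
Cl₂ equivalent: 11.76 mg/L × 125,000 L = 1470 g.
Product at 89.4% available Cl: 1470 / 0.894 = 1644 g.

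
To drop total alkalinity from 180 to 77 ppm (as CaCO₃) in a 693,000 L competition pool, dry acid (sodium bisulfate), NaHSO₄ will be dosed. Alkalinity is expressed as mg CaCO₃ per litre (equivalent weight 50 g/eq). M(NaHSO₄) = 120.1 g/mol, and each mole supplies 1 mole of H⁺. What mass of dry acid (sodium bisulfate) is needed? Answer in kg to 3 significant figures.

171 kg

Alkalinity to neutralize: (180 − 77) = 103 mg/L as CaCO₃ × 693,000 L = 71,380 g as CaCO₃.
Equivalents of H⁺ required: 71,380 ÷ 50 g/eq = 1428 eq = 1428 mol NaHSO₄.
Mass of NaHSO₄: 1428 × 120.1 = 171,500 g.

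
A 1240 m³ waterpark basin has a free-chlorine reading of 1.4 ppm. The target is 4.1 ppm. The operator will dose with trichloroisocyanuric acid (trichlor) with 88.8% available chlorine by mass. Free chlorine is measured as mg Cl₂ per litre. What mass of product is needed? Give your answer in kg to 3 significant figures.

Volume: 1240 m³ = 1,240,000 L.
Chlorine deficit: 4.1 − 1.4 = 2.7 ppm = 2.7 mg/L as Cl₂.
Cl₂ equivalent needed: 2.7 mg/L × 1,240,000 L = 3,348,000 mg = 3348 g.
Product at 88.8% available chlorine: 3348 / 0.888 = 3770 g.

3.77 kg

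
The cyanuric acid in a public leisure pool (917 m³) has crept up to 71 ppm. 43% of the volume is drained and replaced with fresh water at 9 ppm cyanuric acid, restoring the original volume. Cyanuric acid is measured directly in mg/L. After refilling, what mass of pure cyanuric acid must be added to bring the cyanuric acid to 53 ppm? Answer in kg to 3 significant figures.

7.94 kg

Volume: 917 m³ = 917,000 L.
After draining 43% and refilling: 71 × 0.57 + 9 × 0.43 = 44.34 ppm.
Deficit to target: 53 − 44.34 = 8.66 mg/L.
Mass: 8.66 mg/L × 917,000 L = 7941 g cyanuric acid.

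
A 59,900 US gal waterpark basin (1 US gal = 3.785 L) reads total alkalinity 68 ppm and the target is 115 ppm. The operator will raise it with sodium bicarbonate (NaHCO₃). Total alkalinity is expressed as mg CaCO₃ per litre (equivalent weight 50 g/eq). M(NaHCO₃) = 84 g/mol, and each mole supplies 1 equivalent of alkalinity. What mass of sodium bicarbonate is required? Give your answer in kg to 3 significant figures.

17.9 kg

Volume: 59,900 US gal × 3.785 L/gal = 226,722 L.
Alkalinity to add: (115 − 68) = 47 mg/L as CaCO₃ × 226,722 L = 10,660 g as CaCO₃.
Equivalents: 10,660 g ÷ 50 g/eq = 213.1 eq.
NaHCO₃ supplies 1 eq per mole → 213.1 mol.
Mass: 213.1 mol × 84 g/mol = 17,900 g.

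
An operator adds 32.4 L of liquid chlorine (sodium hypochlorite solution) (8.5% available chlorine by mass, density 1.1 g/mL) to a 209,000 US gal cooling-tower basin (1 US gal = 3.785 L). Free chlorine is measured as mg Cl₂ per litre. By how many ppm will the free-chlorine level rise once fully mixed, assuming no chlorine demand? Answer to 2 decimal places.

Volume: 209,000 US gal × 3.785 L/gal = 791,065 L.
Mass of solution: 32.4 L × 1000 mL/L × 1.1 g/mL = 35,640 g.
Available chlorine delivered: 35,640 g × 0.085 = 3029 g as Cl₂.
Concentration rise: 3029 g / 791,065 L = 3.83 mg/L = 3.83 ppm.

3.83 ppm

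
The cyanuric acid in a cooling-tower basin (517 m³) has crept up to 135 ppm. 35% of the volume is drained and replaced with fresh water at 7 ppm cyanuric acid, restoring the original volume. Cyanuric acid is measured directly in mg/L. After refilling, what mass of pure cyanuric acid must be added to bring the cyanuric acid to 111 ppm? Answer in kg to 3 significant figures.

10.8 kg

Volume: 517 m³ = 517,000 L.
After draining 35% and refilling: 135 × 0.65 + 7 × 0.35 = 90.2 ppm.
Deficit to target: 111 − 90.2 = 20.8 mg/L.
Mass: 20.8 mg/L × 517,000 L = 10,750 g cyanuric acid.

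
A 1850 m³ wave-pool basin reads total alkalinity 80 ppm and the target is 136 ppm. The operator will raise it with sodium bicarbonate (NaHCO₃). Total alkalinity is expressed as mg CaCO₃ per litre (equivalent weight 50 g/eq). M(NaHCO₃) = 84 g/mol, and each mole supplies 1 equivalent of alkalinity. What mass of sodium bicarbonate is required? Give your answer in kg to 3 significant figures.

174 kg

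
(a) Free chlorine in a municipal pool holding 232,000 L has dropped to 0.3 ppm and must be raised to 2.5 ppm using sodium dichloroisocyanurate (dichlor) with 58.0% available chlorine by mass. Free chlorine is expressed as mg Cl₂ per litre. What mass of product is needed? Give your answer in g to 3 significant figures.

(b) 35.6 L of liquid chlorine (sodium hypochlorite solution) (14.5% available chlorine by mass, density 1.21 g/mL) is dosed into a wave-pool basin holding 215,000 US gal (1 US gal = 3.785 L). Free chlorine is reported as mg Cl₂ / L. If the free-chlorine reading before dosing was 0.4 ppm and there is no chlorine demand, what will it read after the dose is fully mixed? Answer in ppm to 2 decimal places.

(a) Chlorine deficit: 2.5 − 0.3 = 2.2 ppm = 2.2 mg/L as Cl₂.
(a) Cl₂ equivalent needed: 2.2 mg/L × 232,000 L = 510,400 mg = 510.4 g.
(a) Product at 58.0% available chlorine: 510.4 / 0.58 = 880 g.

(b) Volume: 215,000 US gal × 3.785 L/gal = 813,775 L.
(b) Mass of solution: 35.6 L × 1000 mL/L × 1.21 g/mL = 43,080 g.
(b) Available chlorine delivered: 43,080 g × 0.145 = 6246 g as Cl₂.
(b) Concentration rise: 6246 g / 813,775 L = 7.675 mg/L = 7.68 ppm.
(b) Final FC: 0.4 + 7.68 = 8.08 ppm.

(a) 880 g; (b) 8.08 ppm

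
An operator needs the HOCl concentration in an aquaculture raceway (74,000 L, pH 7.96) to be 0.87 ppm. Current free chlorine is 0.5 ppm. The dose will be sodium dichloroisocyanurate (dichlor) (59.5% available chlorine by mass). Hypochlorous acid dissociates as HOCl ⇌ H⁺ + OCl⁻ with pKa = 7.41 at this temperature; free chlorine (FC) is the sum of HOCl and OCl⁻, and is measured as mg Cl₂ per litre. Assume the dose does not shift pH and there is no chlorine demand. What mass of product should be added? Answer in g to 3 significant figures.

430 g

[OCl⁻]/[HOCl] = 10^(pH − pKa) = 10^(7.96 − 7.41) = 3.548; fraction as HOCl = 1/(1 + 3.548) = 0.2199.
Free chlorine required for 0.87 ppm HOCl: 0.87 / 0.2199 = 3.957 ppm.
FC to add: 3.957 − 0.5 = 3.457 mg/L as Cl₂.
Cl₂ equivalent: 3.457 mg/L × 74,000 L = 255.8 g.
Product at 59.5% available Cl: 255.8 / 0.595 = 429.9 g.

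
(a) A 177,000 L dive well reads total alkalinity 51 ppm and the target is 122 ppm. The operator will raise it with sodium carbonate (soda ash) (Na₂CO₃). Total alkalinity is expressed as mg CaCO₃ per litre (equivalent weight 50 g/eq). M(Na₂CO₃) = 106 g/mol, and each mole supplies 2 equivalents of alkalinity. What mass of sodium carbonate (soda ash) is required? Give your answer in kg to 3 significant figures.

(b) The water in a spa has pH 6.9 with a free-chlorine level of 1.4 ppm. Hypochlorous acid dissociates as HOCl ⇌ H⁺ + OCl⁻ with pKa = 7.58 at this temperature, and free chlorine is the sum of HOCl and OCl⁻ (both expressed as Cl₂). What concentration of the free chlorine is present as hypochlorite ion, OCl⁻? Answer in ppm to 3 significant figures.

(a) 13.3 kg; (b) 0.242 ppm

(a) Alkalinity to add: (122 − 51) = 71 mg/L as CaCO₃ × 177,000 L = 12,570 g as CaCO₃.
(a) Equivalents: 12,570 g ÷ 50 g/eq = 251.3 eq.
(a) Each mole of Na₂CO₃ supplies 2 eq, so 251.3 / 2 = 125.7 mol.
(a) Mass: 125.7 mol × 106 g/mol = 13,320 g.

(b) [OCl⁻]/[HOCl] = 10^(pH − pKa) = 10^(6.9 − 7.58) = 10^-0.68 = 0.2089.
(b) Fraction as HOCl = 1 / (1 + 0.2089) = 0.8272.
(b) OCl⁻ = (1 − 0.8272) × 1.4 ppm = 0.242 ppm.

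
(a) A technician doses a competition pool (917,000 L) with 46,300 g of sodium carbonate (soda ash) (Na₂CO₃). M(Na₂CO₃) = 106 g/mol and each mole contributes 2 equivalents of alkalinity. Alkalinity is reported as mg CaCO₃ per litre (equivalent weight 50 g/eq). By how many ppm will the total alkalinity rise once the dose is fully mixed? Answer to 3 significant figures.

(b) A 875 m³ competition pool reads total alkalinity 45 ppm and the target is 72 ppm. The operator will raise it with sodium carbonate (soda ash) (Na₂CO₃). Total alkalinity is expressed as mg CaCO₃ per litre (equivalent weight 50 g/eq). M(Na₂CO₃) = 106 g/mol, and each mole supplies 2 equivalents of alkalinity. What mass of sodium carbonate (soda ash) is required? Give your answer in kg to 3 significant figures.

(a) 47.6 ppm; (b) 25.0 kg

(a) Moles of Na₂CO₃: 46,300 g ÷ 106 g/mol = 436.8 mol → 873.6 eq of alkalinity.
(a) As CaCO₃: 873.6 eq × 50 g/eq = 43,680 g.
(a) Rise: 43,680 g / 917,000 L × 1000 = 47.63 mg/L.

(b) Volume: 875 m³ = 875,000 L.
(b) Alkalinity to add: (72 − 45) = 27 mg/L as CaCO₃ × 875,000 L = 23,620 g as CaCO₃.
(b) Equivalents: 23,620 g ÷ 50 g/eq = 472.5 eq.
(b) Each mole of Na₂CO₃ supplies 2 eq, so 472.5 / 2 = 236.2 mol.
(b) Mass: 236.2 mol × 106 g/mol = 25,040 g.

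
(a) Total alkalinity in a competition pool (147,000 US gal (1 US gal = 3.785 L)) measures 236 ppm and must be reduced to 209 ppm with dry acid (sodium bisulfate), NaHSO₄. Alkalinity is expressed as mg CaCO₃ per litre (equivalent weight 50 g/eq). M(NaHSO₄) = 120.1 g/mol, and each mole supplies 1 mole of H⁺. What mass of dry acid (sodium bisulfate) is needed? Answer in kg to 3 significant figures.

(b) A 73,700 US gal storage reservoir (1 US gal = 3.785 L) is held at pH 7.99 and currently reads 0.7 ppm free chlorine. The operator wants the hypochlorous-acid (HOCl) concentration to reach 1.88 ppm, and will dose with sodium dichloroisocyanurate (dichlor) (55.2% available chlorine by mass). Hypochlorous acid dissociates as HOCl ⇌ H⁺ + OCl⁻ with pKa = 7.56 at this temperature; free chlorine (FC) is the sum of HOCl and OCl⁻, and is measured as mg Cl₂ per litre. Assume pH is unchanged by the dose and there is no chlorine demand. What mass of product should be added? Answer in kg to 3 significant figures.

(a) 36.1 kg; (b) 3.15 kg

(a) Volume: 147,000 US gal × 3.785 L/gal = 556,395 L.
(a) Alkalinity to neutralize: (236 − 209) = 27 mg/L as CaCO₃ × 556,395 L = 15,020 g as CaCO₃.
(a) Equivalents of H⁺ required: 15,020 ÷ 50 g/eq = 300.5 eq = 300.5 mol NaHSO₄.
(a) Mass of NaHSO₄: 300.5 × 120.1 = 36,080 g.

(b) Volume: 73,700 US gal × 3.785 L/gal = 278,954 L.
(b) [OCl⁻]/[HOCl] = 10^(pH − pKa) = 10^(7.99 − 7.56) = 2.692; fraction as HOCl = 1/(1 + 2.692) = 0.2709.
(b) Free chlorine required for 1.88 ppm HOCl: 1.88 / 0.2709 = 6.94 ppm.
(b) FC to add: 6.94 − 0.7 = 6.24 mg/L as Cl₂.
(b) Cl₂ equivalent: 6.24 mg/L × 278,954 L = 1741 g.
(b) Product at 55.2% available Cl: 1741 / 0.552 = 3153 g.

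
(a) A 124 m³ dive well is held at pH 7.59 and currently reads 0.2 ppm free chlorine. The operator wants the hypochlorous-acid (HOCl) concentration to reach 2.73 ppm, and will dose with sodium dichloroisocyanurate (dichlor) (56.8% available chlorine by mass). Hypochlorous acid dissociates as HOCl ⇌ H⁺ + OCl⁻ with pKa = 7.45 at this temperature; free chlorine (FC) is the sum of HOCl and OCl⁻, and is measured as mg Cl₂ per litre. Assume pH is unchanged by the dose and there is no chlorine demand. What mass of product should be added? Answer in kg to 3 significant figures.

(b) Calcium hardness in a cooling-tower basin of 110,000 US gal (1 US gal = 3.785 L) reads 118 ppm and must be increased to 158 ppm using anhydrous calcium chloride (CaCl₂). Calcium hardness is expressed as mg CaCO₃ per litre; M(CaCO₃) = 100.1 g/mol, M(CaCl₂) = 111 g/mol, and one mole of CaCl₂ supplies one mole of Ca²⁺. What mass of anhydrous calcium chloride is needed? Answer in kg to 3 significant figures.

(a) 1.38 kg; (b) 18.5 kg

(a) Volume: 124 m³ = 124,000 L.
(a) [OCl⁻]/[HOCl] = 10^(pH − pKa) = 10^(7.59 − 7.45) = 1.38; fraction as HOCl = 1/(1 + 1.38) = 0.4201.
(a) Free chlorine required for 2.73 ppm HOCl: 2.73 / 0.4201 = 6.498 ppm.
(a) FC to add: 6.498 − 0.2 = 6.298 mg/L as Cl₂.
(a) Cl₂ equivalent: 6.298 mg/L × 124,000 L = 781 g.
(a) Product at 56.8% available Cl: 781 / 0.568 = 1375 g.

(b) Volume: 110,000 US gal × 3.785 L/gal = 416,350 L.
(b) Hardness to add: (158 − 118) = 40 mg/L as CaCO₃ × 416,350 L = 16,650 g as CaCO₃.
(b) Moles of Ca²⁺ (1 mol Ca²⁺ ≡ 1 mol CaCO₃): 16,650 / 100.1 g/mol = 166.4 mol.
(b) Mass of CaCl₂: 166.4 × 111 = 18,470 g.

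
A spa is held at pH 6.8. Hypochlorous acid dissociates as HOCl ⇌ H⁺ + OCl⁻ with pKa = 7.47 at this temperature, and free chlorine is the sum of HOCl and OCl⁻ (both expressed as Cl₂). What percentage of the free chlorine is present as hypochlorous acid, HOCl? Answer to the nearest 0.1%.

82.4%

[OCl⁻]/[HOCl] = 10^(pH − pKa) = 10^(6.8 − 7.47) = 10^-0.67 = 0.2138.
Fraction as HOCl = 1 / (1 + 0.2138) = 0.8239.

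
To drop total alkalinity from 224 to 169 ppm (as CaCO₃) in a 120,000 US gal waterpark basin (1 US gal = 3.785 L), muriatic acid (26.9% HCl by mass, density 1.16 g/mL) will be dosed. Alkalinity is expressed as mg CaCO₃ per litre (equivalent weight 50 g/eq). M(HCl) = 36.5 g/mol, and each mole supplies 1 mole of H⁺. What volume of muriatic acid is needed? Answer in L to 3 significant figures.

58.4 L

Volume: 120,000 US gal × 3.785 L/gal = 454,200 L.
Alkalinity to neutralize: (224 − 169) = 55 mg/L as CaCO₃ × 454,200 L = 24,980 g as CaCO₃.
Equivalents of H⁺ required: 24,980 ÷ 50 g/eq = 499.6 eq = 499.6 mol HCl.
Mass of HCl: 499.6 × 36.5 = 18,240 g.
Mass of 26.9% solution: 18,240 / 0.269 = 67,790 g.
Volume: 67,790 g ÷ 1.16 g/mL = 58,440 mL.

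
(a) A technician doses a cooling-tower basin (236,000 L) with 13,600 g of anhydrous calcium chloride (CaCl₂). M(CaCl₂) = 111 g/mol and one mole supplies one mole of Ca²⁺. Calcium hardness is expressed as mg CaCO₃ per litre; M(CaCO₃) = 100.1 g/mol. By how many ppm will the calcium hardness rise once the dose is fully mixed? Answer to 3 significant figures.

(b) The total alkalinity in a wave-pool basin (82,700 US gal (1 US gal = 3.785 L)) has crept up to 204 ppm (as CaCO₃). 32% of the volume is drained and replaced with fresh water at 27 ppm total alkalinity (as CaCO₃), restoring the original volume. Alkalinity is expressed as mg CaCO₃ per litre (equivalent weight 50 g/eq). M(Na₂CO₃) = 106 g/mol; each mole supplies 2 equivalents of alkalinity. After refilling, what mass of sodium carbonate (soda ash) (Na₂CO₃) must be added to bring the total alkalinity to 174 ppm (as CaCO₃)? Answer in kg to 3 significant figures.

(a) 52.0 ppm; (b) 8.84 kg

(a) Moles of Ca²⁺: 13,600 g ÷ 111 g/mol = 122.5 mol.
(a) As CaCO₃: 122.5 mol × 100.1 g/mol = 12,260 g.
(a) Rise: 12,260 g / 236,000 L × 1000 = 51.97 mg/L.

(b) Volume: 82,700 US gal × 3.785 L/gal = 313,020 L.
(b) After draining 32% and refilling: 204 × 0.68 + 27 × 0.32 = 147.36 ppm.
(b) Deficit to target: 174 − 147.36 = 26.64 mg/L.
(b) As CaCO₃: 26.64 mg/L × 313,020 L = 8339 g; ÷ 50 g/eq ÷ 2 = 83.39 mol Na₂CO₃.
(b) Mass: 83.39 × 106 = 8839 g.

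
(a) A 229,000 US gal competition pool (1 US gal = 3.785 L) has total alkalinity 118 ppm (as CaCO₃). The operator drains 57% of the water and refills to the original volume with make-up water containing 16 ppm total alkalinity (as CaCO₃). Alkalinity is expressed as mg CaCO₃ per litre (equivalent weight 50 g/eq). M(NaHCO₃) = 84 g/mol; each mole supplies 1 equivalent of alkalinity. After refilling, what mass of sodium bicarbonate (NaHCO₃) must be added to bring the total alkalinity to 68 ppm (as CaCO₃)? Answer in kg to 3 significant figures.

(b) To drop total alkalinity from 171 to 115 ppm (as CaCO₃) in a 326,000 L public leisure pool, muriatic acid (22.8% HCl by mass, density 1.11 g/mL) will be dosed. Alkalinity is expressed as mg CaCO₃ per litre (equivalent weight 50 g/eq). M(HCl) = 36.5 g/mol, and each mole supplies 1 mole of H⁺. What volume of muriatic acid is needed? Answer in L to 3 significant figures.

(a) 11.9 kg; (b) 52.7 L

(a) Volume: 229,000 US gal × 3.785 L/gal = 866,765 L.
(a) After draining 57% and refilling: 118 × 0.43 + 16 × 0.57 = 59.86 ppm.
(a) Deficit to target: 68 − 59.86 = 8.14 mg/L.
(a) As CaCO₃: 8.14 mg/L × 866,765 L = 7055 g; ÷ 50 g/eq ÷ 1 = 141.1 mol NaHCO₃.
(a) Mass: 141.1 × 84 = 11,850 g.

(b) Alkalinity to neutralize: (171 − 115) = 56 mg/L as CaCO₃ × 326,000 L = 18,260 g as CaCO₃.
(b) Equivalents of H⁺ required: 18,260 ÷ 50 g/eq = 365.1 eq = 365.1 mol HCl.
(b) Mass of HCl: 365.1 × 36.5 = 13,330 g.
(b) Mass of 22.8% solution: 13,330 / 0.228 = 58,450 g.
(b) Volume: 58,450 g ÷ 1.11 g/mL = 52,660 mL.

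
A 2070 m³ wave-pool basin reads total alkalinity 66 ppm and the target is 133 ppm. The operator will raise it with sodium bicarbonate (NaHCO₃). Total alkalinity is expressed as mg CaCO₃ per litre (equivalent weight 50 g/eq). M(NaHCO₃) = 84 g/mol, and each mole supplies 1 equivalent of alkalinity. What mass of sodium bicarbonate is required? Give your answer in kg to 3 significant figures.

Volume: 2070 m³ = 2,070,000 L.
Alkalinity to add: (133 − 66) = 67 mg/L as CaCO₃ × 2,070,000 L = 138,700 g as CaCO₃.
Equivalents: 138,700 g ÷ 50 g/eq = 2774 eq.
NaHCO₃ supplies 1 eq per mole → 2774 mol.
Mass: 2774 mol × 84 g/mol = 233,000 g.

233 kg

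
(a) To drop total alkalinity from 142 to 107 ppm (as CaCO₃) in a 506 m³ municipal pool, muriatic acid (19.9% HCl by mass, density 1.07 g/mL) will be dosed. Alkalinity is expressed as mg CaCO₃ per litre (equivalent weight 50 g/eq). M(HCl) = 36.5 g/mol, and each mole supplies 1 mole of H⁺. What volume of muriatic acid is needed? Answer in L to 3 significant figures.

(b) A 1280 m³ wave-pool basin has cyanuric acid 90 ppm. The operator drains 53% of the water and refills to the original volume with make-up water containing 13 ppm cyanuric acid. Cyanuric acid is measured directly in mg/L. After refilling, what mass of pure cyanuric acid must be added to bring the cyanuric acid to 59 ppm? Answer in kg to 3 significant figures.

(a) Volume: 506 m³ = 506,000 L.
(a) Alkalinity to neutralize: (142 − 107) = 35 mg/L as CaCO₃ × 506,000 L = 17,710 g as CaCO₃.
(a) Equivalents of H⁺ required: 17,710 ÷ 50 g/eq = 354.2 eq = 354.2 mol HCl.
(a) Mass of HCl: 354.2 × 36.5 = 12,930 g.
(a) Mass of 19.9% solution: 12,930 / 0.199 = 64,970 g.
(a) Volume: 64,970 g ÷ 1.07 g/mL = 60,720 mL.

(b) Volume: 1280 m³ = 1,280,000 L.
(b) After draining 53% and refilling: 90 × 0.47 + 13 × 0.53 = 49.19 ppm.
(b) Deficit to target: 59 − 49.19 = 9.81 mg/L.
(b) Mass: 9.81 mg/L × 1,280,000 L = 12,560 g cyanuric acid.

(a) 60.7 L; (b) 12.6 kg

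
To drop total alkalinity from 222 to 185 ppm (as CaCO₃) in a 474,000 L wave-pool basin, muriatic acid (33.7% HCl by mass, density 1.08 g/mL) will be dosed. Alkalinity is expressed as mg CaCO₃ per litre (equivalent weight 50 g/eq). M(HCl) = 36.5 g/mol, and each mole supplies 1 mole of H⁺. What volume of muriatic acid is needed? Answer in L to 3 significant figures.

35.2 L

Alkalinity to neutralize: (222 − 185) = 37 mg/L as CaCO₃ × 474,000 L = 17,540 g as CaCO₃.
Equivalents of H⁺ required: 17,540 ÷ 50 g/eq = 350.8 eq = 350.8 mol HCl.
Mass of HCl: 350.8 × 36.5 = 12,800 g.
Mass of 33.7% solution: 12,800 / 0.337 = 37,990 g.
Volume: 37,990 g ÷ 1.08 g/mL = 35,180 mL.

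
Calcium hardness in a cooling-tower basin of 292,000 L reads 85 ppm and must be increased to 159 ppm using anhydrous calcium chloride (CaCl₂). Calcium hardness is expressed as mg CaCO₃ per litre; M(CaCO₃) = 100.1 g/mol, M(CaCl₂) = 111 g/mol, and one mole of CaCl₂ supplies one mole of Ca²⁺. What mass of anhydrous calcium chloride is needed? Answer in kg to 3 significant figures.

24.0 kg

Hardness to add: (159 − 85) = 74 mg/L as CaCO₃ × 292,000 L = 21,610 g as CaCO₃.
Moles of Ca²⁺ (1 mol Ca²⁺ ≡ 1 mol CaCO₃): 21,610 / 100.1 g/mol = 215.9 mol.
Mass of CaCl₂: 215.9 × 111 = 23,960 g.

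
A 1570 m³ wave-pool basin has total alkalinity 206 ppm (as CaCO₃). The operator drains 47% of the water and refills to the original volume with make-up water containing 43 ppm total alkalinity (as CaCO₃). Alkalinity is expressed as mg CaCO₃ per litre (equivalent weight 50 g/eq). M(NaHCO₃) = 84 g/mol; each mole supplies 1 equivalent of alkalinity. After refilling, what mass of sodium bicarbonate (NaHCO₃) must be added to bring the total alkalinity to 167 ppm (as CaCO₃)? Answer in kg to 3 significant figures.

99.2 kg

Volume: 1570 m³ = 1,570,000 L.
After draining 47% and refilling: 206 × 0.53 + 43 × 0.47 = 129.39 ppm.
Deficit to target: 167 − 129.39 = 37.61 mg/L.
As CaCO₃: 37.61 mg/L × 1,570,000 L = 59,050 g; ÷ 50 g/eq ÷ 1 = 1181 mol NaHCO₃.
Mass: 1181 × 84 = 99,200 g.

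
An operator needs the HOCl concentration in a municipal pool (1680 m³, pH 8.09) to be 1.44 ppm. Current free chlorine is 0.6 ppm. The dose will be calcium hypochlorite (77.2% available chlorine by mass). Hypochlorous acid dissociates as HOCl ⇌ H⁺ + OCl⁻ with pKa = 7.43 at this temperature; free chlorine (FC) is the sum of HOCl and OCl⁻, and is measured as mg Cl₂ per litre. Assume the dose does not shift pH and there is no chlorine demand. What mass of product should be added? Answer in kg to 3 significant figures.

16.2 kg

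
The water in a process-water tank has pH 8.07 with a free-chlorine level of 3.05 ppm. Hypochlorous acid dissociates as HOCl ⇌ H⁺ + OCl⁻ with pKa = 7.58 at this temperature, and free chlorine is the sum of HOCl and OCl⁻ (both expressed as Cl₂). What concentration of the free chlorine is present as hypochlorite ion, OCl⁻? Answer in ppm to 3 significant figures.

2.30 ppm

[OCl⁻]/[HOCl] = 10^(pH − pKa) = 10^(8.07 − 7.58) = 10^0.49 = 3.09.
Fraction as HOCl = 1 / (1 + 3.09) = 0.2445.
OCl⁻ = (1 − 0.2445) × 3.05 ppm = 2.304 ppm.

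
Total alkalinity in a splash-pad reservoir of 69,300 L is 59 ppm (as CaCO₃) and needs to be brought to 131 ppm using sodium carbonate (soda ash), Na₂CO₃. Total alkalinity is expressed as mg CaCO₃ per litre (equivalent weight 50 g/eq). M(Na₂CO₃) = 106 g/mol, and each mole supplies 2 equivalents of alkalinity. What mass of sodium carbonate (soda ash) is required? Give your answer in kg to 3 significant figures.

5.29 kg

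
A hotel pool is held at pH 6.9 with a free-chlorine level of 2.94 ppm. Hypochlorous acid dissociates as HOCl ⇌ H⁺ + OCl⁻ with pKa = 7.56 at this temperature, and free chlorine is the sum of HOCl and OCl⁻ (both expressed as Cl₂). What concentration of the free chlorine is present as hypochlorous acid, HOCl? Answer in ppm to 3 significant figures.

[OCl⁻]/[HOCl] = 10^(pH − pKa) = 10^(6.9 − 7.56) = 10^-0.66 = 0.2188.
Fraction as HOCl = 1 / (1 + 0.2188) = 0.8205.
HOCl = 0.8205 × 2.94 ppm = 2.412 ppm.

2.41 ppm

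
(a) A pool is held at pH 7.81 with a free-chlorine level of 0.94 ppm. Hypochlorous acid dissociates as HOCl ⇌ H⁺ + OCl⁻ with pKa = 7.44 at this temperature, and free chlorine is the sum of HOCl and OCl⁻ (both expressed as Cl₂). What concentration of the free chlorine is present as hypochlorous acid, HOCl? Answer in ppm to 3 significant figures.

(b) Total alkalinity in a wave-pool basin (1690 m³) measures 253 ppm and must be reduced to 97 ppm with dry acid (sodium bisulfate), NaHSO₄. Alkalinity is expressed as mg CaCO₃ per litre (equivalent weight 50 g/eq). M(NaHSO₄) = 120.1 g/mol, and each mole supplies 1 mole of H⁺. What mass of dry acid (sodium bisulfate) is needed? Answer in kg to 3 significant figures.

(a) 0.281 ppm; (b) 633 kg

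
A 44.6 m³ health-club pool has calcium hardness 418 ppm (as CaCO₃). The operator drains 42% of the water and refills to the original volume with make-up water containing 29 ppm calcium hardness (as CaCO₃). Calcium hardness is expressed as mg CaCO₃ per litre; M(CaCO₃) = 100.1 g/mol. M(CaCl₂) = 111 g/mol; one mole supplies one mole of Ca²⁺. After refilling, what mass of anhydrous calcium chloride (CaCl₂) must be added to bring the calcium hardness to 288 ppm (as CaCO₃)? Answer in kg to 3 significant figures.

1.65 kg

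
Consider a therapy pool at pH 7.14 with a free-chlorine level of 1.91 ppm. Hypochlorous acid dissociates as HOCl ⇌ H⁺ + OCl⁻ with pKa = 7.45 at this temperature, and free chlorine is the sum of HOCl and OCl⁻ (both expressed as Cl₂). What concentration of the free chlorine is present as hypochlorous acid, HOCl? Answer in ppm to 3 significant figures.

[OCl⁻]/[HOCl] = 10^(pH − pKa) = 10^(7.14 − 7.45) = 10^-0.31 = 0.4898.
Fraction as HOCl = 1 / (1 + 0.4898) = 0.6712.
HOCl = 0.6712 × 1.91 ppm = 1.282 ppm.

1.28 ppm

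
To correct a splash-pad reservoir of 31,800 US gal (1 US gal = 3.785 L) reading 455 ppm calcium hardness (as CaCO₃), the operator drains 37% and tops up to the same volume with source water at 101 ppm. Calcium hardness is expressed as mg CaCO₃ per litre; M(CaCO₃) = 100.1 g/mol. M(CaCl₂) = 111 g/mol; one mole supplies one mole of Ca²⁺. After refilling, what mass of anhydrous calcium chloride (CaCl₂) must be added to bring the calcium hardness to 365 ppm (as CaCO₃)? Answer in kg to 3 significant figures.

5.47 kg

Volume: 31,800 US gal × 3.785 L/gal = 120,363 L.
After draining 37% and refilling: 455 × 0.63 + 101 × 0.37 = 324.02 ppm.
Deficit to target: 365 − 324.02 = 40.98 mg/L.
As CaCO₃: 40.98 mg/L × 120,363 L = 4932 g; ÷ 100.1 = 49.28 mol Ca²⁺.
Mass: 49.28 × 111 = 5470 g.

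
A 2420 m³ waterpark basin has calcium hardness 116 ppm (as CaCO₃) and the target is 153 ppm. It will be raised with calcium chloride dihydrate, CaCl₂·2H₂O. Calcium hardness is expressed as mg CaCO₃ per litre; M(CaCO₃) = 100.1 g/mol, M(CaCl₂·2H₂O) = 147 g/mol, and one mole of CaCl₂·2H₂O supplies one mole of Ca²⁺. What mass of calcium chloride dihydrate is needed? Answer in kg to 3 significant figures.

131 kg

Volume: 2420 m³ = 2,420,000 L.
Hardness to add: (153 − 116) = 37 mg/L as CaCO₃ × 2,420,000 L = 89,540 g as CaCO₃.
Moles of Ca²⁺ (1 mol Ca²⁺ ≡ 1 mol CaCO₃): 89,540 / 100.1 g/mol = 894.5 mol.
Mass of CaCl₂·2H₂O: 894.5 × 147 = 131,500 g.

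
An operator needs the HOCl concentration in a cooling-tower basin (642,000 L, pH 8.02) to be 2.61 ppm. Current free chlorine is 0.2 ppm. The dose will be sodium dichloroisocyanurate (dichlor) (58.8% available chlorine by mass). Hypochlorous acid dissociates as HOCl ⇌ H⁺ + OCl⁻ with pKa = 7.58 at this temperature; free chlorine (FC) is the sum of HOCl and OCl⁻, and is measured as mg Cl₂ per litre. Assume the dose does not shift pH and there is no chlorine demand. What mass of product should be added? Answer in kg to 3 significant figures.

[OCl⁻]/[HOCl] = 10^(pH − pKa) = 10^(8.02 − 7.58) = 2.754; fraction as HOCl = 1/(1 + 2.754) = 0.2664.
Free chlorine required for 2.61 ppm HOCl: 2.61 / 0.2664 = 9.799 ppm.
FC to add: 9.799 − 0.2 = 9.599 mg/L as Cl₂.
Cl₂ equivalent: 9.599 mg/L × 642,000 L = 6162 g.
Product at 58.8% available Cl: 6162 / 0.588 = 10,480 g.

10.5 kg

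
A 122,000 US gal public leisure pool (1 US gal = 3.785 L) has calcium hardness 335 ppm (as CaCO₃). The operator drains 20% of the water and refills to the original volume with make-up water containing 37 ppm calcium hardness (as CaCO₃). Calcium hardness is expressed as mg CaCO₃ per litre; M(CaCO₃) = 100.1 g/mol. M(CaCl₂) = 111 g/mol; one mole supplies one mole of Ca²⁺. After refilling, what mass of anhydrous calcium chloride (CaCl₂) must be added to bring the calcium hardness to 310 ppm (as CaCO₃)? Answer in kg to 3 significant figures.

Volume: 122,000 US gal × 3.785 L/gal = 461,770 L.
After draining 20% and refilling: 335 × 0.80 + 37 × 0.20 = 275.4 ppm.
Deficit to target: 310 − 275.4 = 34.6 mg/L.
As CaCO₃: 34.6 mg/L × 461,770 L = 15,980 g; ÷ 100.1 = 159.6 mol Ca²⁺.
Mass: 159.6 × 111 = 17,720 g.

17.7 kg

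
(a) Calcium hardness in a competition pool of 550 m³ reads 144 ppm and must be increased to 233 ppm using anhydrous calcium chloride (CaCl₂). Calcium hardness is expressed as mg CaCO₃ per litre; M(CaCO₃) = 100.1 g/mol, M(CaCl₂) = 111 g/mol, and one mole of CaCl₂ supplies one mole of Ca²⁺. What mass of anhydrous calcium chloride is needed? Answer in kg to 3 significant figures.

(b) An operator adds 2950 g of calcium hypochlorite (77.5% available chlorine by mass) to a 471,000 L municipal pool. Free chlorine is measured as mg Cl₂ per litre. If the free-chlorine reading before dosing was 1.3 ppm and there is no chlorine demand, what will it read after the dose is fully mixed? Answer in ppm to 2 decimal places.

(a) 54.3 kg; (b) 6.15 ppm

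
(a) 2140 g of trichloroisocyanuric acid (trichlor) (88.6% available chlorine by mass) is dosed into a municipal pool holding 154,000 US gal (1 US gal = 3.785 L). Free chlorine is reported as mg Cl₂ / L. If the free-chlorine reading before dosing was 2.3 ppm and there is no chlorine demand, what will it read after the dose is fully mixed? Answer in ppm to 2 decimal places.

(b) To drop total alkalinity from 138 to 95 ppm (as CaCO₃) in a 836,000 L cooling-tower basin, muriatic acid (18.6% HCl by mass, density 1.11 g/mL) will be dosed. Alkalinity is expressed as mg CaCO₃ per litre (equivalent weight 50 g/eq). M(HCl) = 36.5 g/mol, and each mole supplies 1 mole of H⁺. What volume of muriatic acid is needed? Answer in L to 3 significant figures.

(a) 5.55 ppm; (b) 127 L

(a) Volume: 154,000 US gal × 3.785 L/gal = 582,890 L.
(a) Available chlorine delivered: 2140 g × 0.886 = 1896 g as Cl₂.
(a) Concentration rise: 1896 g / 582,890 L = 3.253 mg/L = 3.25 ppm.
(a) Final FC: 2.3 + 3.25 = 5.55 ppm.

(b) Alkalinity to neutralize: (138 − 95) = 43 mg/L as CaCO₃ × 836,000 L = 35,950 g as CaCO₃.
(b) Equivalents of H⁺ required: 35,950 ÷ 50 g/eq = 719 eq = 719 mol HCl.
(b) Mass of HCl: 719 × 36.5 = 26,240 g.
(b) Mass of 18.6% solution: 26,240 / 0.186 = 141,100 g.
(b) Volume: 141,100 g ÷ 1.11 g/mL = 127,100 mL.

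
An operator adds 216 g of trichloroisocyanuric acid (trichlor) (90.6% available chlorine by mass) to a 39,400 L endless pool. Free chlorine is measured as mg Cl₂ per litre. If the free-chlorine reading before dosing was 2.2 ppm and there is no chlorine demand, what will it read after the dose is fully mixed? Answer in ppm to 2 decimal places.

Available chlorine delivered: 216 g × 0.906 = 195.7 g as Cl₂.
Concentration rise: 195.7 g / 39,400 L = 4.967 mg/L = 4.97 ppm.
Final FC: 2.2 + 4.97 = 7.17 ppm.

7.17 ppm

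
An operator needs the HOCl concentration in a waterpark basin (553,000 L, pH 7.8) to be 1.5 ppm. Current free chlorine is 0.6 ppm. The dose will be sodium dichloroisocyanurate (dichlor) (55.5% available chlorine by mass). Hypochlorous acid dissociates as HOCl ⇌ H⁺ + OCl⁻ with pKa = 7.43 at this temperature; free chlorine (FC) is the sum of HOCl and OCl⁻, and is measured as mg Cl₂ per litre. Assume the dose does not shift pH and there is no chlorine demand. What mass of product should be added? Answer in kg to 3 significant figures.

[OCl⁻]/[HOCl] = 10^(pH − pKa) = 10^(7.8 − 7.43) = 2.344; fraction as HOCl = 1/(1 + 2.344) = 0.299.
Free chlorine required for 1.5 ppm HOCl: 1.5 / 0.299 = 5.016 ppm.
FC to add: 5.016 − 0.6 = 4.416 mg/L as Cl₂.
Cl₂ equivalent: 4.416 mg/L × 553,000 L = 2442 g.
Product at 55.5% available Cl: 2442 / 0.555 = 4400 g.

4.40 kg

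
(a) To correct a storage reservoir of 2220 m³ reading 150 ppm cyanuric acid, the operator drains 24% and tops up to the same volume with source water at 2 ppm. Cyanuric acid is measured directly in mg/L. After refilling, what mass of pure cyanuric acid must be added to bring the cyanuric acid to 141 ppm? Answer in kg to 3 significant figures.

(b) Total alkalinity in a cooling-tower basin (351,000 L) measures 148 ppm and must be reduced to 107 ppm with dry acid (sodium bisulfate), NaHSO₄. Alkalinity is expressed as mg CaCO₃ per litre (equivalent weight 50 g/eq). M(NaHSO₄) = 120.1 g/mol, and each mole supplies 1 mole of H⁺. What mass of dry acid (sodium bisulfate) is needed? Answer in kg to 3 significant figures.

(a) Volume: 2220 m³ = 2,220,000 L.
(a) After draining 24% and refilling: 150 × 0.76 + 2 × 0.24 = 114.48 ppm.
(a) Deficit to target: 141 − 114.48 = 26.52 mg/L.
(a) Mass: 26.52 mg/L × 2,220,000 L = 58,870 g cyanuric acid.

(b) Alkalinity to neutralize: (148 − 107) = 41 mg/L as CaCO₃ × 351,000 L = 14,390 g as CaCO₃.
(b) Equivalents of H⁺ required: 14,390 ÷ 50 g/eq = 287.8 eq = 287.8 mol NaHSO₄.
(b) Mass of NaHSO₄: 287.8 × 120.1 = 34,570 g.

(a) 58.9 kg; (b) 34.6 kg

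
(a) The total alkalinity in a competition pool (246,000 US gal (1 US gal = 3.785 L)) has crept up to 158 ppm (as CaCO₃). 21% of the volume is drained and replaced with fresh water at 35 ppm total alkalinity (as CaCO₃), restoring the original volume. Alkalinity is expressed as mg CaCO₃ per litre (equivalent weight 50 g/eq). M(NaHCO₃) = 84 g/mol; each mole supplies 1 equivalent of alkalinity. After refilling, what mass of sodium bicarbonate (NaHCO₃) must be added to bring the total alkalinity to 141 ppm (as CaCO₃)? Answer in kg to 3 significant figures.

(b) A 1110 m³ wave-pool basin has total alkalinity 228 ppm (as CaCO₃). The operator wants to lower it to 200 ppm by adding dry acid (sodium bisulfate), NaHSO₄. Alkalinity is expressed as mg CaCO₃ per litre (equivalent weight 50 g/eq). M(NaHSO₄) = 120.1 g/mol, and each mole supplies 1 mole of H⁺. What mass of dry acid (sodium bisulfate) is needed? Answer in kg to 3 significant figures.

(a) 13.8 kg; (b) 74.7 kg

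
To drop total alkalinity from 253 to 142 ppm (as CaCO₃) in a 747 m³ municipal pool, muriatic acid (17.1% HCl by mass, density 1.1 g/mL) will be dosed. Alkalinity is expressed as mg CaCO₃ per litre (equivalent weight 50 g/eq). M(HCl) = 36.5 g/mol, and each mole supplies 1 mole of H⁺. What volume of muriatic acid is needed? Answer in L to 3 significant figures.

322 L

Volume: 747 m³ = 747,000 L.
Alkalinity to neutralize: (253 − 142) = 111 mg/L as CaCO₃ × 747,000 L = 82,920 g as CaCO₃.
Equivalents of H⁺ required: 82,920 ÷ 50 g/eq = 1658 eq = 1658 mol HCl.
Mass of HCl: 1658 × 36.5 = 60,530 g.
Mass of 17.1% solution: 60,530 / 0.171 = 354,000 g.
Volume: 354,000 g ÷ 1.1 g/mL = 321,800 mL.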